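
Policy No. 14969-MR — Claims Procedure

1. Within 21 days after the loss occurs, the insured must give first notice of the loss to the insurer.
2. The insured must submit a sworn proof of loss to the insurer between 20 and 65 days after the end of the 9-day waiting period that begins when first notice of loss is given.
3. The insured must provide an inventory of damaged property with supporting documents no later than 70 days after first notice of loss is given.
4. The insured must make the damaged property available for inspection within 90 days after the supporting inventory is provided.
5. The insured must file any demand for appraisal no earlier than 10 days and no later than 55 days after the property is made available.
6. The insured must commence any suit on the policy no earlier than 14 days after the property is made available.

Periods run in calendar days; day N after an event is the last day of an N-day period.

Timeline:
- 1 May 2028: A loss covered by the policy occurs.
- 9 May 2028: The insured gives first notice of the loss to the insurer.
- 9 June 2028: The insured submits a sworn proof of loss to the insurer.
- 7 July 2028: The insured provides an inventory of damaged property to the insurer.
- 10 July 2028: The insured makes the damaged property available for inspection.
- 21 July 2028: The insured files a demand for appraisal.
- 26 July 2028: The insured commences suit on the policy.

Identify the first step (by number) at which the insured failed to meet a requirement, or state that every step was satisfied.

None — every step was satisfied

Step 1 — counting 21 days from 1 May 2028 (when the loss occurs) gives a deadline of 22 May 2028; completed 9 May 2028, before the deadline.
Step 2 — 20 and 65 days from 18 May 2028 (end of the 9-day waiting period, which began when first notice of loss is given on 9 May 2028) are 7 June 2028 and 22 July 2028 respectively; done 9 June 2028, which is between those dates.
Step 3 — counting 70 days from 9 May 2028 (when first notice of loss is given) gives a deadline of 18 July 2028; completed 7 July 2028, before the deadline.
Step 4 — counting 90 days from 7 July 2028 (when the supporting inventory is provided) gives a deadline of 5 October 2028; 10 July 2028 is within that limit.
Step 5 — 10 and 55 days from 10 July 2028 (when the property is made available) are 20 July 2028 and 3 September 2028 respectively; done 21 July 2028 — within the window.
Step 6 — must wait 14 days from 10 July 2028 (when the property is made available), so not before 24 July 2028; done 26 July 2028 — permitted.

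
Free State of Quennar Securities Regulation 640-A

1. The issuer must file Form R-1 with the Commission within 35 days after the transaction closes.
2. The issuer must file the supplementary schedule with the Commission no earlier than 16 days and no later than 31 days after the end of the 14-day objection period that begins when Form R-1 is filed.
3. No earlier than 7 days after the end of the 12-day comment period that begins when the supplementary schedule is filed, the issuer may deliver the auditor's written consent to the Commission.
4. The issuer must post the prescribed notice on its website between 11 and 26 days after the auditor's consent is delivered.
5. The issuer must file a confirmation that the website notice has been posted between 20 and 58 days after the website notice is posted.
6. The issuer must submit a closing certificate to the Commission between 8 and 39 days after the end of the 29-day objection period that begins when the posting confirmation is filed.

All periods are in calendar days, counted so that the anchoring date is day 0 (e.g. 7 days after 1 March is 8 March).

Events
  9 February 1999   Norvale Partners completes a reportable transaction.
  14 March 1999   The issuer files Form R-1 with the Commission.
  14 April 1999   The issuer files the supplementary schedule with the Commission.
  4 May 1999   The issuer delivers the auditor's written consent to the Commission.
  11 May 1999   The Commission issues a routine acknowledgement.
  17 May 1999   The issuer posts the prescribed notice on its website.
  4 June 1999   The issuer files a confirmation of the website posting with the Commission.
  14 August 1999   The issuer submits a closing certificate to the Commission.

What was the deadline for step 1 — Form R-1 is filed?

16 March 1999

Step 1 runs from 9 February 1999, when the transaction closes. 35 days after 9 February 1999 is 16 March 1999.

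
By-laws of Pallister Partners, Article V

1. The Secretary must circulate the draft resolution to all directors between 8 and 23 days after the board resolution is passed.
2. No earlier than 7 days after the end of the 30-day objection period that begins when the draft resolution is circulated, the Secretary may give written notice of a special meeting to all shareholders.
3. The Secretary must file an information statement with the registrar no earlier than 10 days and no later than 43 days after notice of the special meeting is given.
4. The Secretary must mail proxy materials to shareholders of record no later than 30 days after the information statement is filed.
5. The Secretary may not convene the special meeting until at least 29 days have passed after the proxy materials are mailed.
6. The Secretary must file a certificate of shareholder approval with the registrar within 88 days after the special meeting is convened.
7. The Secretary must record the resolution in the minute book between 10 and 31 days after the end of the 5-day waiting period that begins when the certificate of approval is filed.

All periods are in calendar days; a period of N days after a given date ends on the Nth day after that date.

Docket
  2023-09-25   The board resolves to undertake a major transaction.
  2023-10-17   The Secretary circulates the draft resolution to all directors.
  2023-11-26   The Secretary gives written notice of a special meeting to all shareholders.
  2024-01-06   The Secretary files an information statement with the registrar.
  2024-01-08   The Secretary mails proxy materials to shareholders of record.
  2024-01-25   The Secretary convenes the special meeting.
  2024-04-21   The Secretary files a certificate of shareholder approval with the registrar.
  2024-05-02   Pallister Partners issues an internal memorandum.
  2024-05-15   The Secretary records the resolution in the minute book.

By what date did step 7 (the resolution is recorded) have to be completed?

The certificate of approval is filed on 2024-04-21; the 5-day waiting period therefore ends 2024-04-26, and step 7 runs from that date. The window is 10–31 days after 2024-04-26; it closes on 2024-05-27.

2024-05-27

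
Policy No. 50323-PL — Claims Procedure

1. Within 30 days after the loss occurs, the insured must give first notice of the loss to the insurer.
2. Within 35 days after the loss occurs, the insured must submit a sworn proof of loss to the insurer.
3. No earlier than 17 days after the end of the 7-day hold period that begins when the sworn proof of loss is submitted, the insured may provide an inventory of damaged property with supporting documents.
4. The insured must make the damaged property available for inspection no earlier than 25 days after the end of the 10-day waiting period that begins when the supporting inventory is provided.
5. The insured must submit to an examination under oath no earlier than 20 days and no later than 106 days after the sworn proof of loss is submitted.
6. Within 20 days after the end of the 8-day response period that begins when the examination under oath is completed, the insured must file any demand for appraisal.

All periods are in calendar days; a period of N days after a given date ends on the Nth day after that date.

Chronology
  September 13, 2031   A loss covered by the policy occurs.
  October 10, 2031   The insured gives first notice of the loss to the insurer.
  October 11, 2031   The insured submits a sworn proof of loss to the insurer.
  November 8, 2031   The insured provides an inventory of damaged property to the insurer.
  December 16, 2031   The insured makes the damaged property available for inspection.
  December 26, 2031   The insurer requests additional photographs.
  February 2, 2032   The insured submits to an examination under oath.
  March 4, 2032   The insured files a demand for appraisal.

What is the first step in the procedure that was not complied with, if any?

Step 5

(1) due by September 13, 2031 + 30 days = October 13, 2031; completed October 10, 2031, before the deadline.
(2) due by September 13, 2031 + 35 days = October 18, 2031; October 11, 2031 is within that limit.
(3) permitted from October 18, 2031 + 17 days = November 4, 2031 onward; done November 8, 2031 — permitted.
(4) permitted from November 18, 2031 + 25 days = December 13, 2031 onward; done December 16, 2031, after the minimum wait.
(5) the permitted window runs from October 11, 2031 + 20 = October 31, 2031 to October 11, 2031 + 106 = January 25, 2032; February 2, 2032 is 8 days past the end of the window.
Later steps need not be reached.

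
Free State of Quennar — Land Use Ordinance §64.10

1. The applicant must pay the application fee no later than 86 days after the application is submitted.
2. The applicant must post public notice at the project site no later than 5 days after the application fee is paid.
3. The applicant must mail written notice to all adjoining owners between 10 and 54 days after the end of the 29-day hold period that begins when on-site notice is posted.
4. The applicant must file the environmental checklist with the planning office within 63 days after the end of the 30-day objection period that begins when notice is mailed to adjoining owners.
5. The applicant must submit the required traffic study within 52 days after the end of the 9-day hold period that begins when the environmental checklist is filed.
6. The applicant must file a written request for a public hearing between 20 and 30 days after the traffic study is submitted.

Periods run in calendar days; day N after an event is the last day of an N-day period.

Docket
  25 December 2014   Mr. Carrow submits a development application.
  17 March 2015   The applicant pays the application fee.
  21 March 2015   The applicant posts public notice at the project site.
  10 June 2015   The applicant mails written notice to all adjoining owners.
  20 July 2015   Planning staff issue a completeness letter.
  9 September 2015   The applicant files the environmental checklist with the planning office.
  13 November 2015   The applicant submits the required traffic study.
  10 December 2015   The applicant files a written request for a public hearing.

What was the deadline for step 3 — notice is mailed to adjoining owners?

On-site notice is posted on 21 March 2015; the 29-day hold period therefore ends 19 April 2015, and step 3 runs from that date. The window is 10–54 days after 19 April 2015; it closes on 12 June 2015.

12 June 2015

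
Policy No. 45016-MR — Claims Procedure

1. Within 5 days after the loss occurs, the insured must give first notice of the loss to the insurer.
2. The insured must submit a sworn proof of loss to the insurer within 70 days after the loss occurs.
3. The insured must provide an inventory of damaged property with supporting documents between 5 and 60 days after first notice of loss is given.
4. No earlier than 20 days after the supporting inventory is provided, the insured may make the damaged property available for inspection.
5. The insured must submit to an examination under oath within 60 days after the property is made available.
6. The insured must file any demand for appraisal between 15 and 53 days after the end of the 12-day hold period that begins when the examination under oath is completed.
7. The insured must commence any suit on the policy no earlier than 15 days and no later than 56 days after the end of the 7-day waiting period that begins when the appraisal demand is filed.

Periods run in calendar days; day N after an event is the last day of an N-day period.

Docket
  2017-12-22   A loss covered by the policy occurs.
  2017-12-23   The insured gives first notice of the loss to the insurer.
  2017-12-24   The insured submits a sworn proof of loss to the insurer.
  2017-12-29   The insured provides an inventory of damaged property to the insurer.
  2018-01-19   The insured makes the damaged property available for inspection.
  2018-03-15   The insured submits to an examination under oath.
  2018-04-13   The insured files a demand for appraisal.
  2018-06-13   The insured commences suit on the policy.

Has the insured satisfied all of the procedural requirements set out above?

Yes

Step 1 — counting 5 days from 2017-12-22 (when the loss occurs) gives a deadline of 2017-12-27; 2017-12-23 is within that limit.
Step 2 — counting 70 days from 2017-12-22 (when the loss occurs) gives a deadline of 2018-03-02; 2017-12-24 is within that limit.
Step 3 — 5 and 60 days from 2017-12-23 (when first notice of loss is given) are 2017-12-28 and 2018-02-21 respectively; done 2017-12-29, which is between those dates.
Step 4 — must wait 20 days from 2017-12-29 (when the supporting inventory is provided), so not before 2018-01-18; done 2018-01-19 — permitted.
Step 5 — counting 60 days from 2018-01-19 (when the property is made available) gives a deadline of 2018-03-20; completed 2018-03-15, before the deadline.
Step 6 — 15 and 53 days from 2018-03-27 (end of the 12-day hold period, which began when the examination under oath is completed on 2018-03-15) are 2018-04-11 and 2018-05-19 respectively; 2018-04-13 falls inside that range.
Step 7 — 15 and 56 days from 2018-04-20 (end of the 7-day waiting period, which began when the appraisal demand is filed on 2018-04-13) are 2018-05-05 and 2018-06-15 respectively; done 2018-06-13 — within the window.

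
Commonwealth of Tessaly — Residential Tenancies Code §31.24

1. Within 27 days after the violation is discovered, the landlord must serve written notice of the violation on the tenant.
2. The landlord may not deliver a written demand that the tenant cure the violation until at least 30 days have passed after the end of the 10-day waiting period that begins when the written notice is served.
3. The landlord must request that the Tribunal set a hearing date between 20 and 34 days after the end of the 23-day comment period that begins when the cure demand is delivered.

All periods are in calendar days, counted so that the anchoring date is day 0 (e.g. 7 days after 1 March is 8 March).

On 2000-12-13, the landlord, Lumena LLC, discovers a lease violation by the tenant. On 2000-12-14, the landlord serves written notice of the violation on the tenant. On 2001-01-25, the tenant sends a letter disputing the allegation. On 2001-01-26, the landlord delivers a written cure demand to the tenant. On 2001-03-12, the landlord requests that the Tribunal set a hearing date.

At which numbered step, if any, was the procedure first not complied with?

(1) due by 2000-12-13 + 27 days = 2001-01-09; done 2000-12-14 — timely.
(2) permitted from 2000-12-24 + 30 days = 2001-01-23 onward; done 2001-01-26, after the minimum wait.
(3) the permitted window runs from 2001-02-18 + 20 = 2001-03-10 to 2001-02-18 + 34 = 2001-03-24; done 2001-03-12, which is between those dates.

None — every step was satisfied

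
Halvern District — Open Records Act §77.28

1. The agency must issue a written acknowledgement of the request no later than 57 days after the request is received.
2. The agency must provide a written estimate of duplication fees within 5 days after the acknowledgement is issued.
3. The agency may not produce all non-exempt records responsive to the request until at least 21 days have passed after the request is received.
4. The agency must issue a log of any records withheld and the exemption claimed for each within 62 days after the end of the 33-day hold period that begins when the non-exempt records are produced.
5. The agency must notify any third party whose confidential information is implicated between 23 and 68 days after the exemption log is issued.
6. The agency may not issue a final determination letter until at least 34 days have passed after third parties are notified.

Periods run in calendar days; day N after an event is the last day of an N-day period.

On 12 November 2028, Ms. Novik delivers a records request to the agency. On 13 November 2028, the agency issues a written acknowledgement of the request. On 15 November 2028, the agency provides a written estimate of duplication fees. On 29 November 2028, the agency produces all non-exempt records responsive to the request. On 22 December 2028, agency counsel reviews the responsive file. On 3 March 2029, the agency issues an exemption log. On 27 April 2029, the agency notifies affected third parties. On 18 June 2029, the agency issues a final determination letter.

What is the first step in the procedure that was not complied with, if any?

Step 3

(1) due by 12 November 2028 + 57 days = 8 January 2029; completed 13 November 2028, before the deadline.
(2) due by 13 November 2028 + 5 days = 18 November 2028; completed 15 November 2028, before the deadline.
(3) permitted from 12 November 2028 + 21 days = 3 December 2028 onward; acted on 29 November 2028, 4 days prematurely.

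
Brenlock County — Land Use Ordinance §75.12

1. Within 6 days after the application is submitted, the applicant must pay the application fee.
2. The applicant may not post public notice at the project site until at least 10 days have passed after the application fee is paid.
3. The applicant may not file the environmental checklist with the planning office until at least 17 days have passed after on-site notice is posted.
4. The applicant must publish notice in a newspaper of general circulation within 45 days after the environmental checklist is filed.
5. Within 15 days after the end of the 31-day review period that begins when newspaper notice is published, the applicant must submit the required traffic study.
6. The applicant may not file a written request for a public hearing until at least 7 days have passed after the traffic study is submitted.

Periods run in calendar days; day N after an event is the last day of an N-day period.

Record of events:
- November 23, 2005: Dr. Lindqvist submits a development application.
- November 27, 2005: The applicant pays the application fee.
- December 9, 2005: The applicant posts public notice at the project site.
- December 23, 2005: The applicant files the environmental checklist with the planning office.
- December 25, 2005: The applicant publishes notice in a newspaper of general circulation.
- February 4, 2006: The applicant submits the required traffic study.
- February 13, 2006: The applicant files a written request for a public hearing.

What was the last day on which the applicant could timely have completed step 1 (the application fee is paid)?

Step 1 runs from November 23, 2005, when the application is submitted. 6 days after November 23, 2005 is November 29, 2005.

November 29, 2005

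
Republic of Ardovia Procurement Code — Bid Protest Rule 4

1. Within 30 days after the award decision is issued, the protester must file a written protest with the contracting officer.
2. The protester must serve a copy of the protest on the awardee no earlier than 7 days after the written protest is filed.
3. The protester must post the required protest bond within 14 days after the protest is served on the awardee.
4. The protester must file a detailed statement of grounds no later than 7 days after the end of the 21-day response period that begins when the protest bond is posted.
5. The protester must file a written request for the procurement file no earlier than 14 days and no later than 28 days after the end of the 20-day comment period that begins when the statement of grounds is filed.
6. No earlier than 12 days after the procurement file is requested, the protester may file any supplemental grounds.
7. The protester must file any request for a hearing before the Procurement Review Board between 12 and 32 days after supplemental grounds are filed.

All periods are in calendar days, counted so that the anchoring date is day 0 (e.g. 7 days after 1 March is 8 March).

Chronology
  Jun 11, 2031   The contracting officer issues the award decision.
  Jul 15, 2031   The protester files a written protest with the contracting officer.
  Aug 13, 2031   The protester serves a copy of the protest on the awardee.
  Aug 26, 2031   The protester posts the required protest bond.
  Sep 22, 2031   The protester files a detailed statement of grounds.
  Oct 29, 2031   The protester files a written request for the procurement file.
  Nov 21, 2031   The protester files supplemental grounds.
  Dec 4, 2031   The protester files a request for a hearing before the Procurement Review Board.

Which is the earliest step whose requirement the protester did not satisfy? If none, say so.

Step 1

Step 1 — counting 30 days from Jun 11, 2031 (when the award decision is issued) gives a deadline of Jul 11, 2031; done Jul 15, 2031 — 4 days late.
That is the first point of non-compliance.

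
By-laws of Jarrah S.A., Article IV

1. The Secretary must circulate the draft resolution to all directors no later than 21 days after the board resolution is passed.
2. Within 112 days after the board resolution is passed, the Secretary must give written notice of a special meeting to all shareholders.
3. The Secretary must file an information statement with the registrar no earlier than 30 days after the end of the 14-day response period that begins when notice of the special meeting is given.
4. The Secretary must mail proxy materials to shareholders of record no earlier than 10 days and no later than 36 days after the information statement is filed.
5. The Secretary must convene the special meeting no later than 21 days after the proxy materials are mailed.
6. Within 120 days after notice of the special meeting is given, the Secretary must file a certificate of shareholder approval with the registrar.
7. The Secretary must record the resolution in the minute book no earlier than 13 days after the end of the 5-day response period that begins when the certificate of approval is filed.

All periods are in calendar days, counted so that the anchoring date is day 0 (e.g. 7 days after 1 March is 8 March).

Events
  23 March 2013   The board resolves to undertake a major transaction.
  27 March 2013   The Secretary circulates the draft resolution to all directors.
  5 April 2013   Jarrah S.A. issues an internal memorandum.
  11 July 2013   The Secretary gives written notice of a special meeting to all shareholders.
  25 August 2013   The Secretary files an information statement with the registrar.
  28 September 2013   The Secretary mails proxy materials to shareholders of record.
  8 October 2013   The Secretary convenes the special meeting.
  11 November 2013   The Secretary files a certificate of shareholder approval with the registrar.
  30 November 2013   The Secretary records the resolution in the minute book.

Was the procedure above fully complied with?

(1) due by 23 March 2013 + 21 days = 13 April 2013; 27 March 2013 is within that limit.
(2) due by 23 March 2013 + 112 days = 13 July 2013; completed 11 July 2013, before the deadline.
(3) permitted from 25 July 2013 + 30 days = 24 August 2013 onward; done 25 August 2013 — permitted.
(4) the permitted window runs from 25 August 2013 + 10 = 4 September 2013 to 25 August 2013 + 36 = 30 September 2013; done 28 September 2013, which is between those dates.
(5) due by 28 September 2013 + 21 days = 19 October 2013; done 8 October 2013 — timely.
(6) due by 11 July 2013 + 120 days = 8 November 2013; not done until 11 November 2013, 3 days after the deadline.

No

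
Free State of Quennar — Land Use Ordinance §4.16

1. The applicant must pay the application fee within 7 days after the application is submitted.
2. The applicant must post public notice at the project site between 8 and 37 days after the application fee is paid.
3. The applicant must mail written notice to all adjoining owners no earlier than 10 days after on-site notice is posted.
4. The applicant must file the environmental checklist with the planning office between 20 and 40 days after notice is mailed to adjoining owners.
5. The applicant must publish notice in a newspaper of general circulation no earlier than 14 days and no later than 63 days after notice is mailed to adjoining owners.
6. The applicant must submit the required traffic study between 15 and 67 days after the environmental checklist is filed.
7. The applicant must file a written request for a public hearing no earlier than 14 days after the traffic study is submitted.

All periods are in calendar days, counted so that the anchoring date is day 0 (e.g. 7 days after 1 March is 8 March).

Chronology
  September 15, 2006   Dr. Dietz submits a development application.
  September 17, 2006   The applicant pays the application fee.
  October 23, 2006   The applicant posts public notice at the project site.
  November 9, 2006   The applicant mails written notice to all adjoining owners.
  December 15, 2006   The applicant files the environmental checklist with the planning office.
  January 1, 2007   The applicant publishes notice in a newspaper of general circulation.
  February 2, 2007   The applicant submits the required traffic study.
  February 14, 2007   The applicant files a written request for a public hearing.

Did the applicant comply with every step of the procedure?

Step 1: 7 days after September 15, 2006 (when the application is submitted) is September 22, 2006; done September 17, 2006 — timely.
Step 2: the window is 8–37 days after September 17, 2006 (when the application fee is paid), so September 25, 2006 through October 24, 2006; done October 23, 2006 — within the window.
Step 3: the earliest permitted date is 10 days after October 23, 2006 (when on-site notice is posted), i.e. November 2, 2006; done November 9, 2006 — permitted.
Step 4: the window is 20–40 days after November 9, 2006 (when notice is mailed to adjoining owners), so November 29, 2006 through December 19, 2006; done December 15, 2006, which is between those dates.
Step 5: the window is 14–63 days after November 9, 2006 (when notice is mailed to adjoining owners), so November 23, 2006 through January 11, 2007; done January 1, 2007, which is between those dates.
Step 6: the window is 15–67 days after December 15, 2006 (when the environmental checklist is filed), so December 30, 2006 through February 20, 2007; done February 2, 2007, which is between those dates.
Step 7: the earliest permitted date is 14 days after February 2, 2007 (when the traffic study is submitted), i.e. February 16, 2007; acted on February 14, 2007, 2 days prematurely.

No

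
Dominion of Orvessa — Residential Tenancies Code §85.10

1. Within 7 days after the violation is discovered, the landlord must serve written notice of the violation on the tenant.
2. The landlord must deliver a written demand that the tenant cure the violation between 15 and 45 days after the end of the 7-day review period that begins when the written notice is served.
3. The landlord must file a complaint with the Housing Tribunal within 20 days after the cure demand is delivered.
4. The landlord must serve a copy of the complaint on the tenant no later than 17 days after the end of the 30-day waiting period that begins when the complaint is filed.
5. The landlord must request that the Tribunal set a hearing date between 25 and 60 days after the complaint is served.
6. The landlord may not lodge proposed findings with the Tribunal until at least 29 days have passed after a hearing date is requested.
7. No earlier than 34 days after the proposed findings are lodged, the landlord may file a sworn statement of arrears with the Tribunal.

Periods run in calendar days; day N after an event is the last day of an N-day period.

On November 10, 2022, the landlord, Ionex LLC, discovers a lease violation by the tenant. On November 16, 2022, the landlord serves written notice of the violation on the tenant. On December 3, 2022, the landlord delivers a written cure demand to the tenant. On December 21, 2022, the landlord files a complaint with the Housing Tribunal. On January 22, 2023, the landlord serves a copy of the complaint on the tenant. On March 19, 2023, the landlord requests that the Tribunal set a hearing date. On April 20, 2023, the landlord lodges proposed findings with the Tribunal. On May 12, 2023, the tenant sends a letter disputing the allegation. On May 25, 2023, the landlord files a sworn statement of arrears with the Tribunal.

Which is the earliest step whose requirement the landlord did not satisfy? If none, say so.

Step 2

(1) due by November 10, 2022 + 7 days = November 17, 2022; November 16, 2022 is within that limit.
(2) the permitted window runs from November 23, 2022 + 15 = December 8, 2022 to November 23, 2022 + 45 = January 7, 2023; done December 3, 2022 — 5 days before the window opened.
That is the first point of non-compliance.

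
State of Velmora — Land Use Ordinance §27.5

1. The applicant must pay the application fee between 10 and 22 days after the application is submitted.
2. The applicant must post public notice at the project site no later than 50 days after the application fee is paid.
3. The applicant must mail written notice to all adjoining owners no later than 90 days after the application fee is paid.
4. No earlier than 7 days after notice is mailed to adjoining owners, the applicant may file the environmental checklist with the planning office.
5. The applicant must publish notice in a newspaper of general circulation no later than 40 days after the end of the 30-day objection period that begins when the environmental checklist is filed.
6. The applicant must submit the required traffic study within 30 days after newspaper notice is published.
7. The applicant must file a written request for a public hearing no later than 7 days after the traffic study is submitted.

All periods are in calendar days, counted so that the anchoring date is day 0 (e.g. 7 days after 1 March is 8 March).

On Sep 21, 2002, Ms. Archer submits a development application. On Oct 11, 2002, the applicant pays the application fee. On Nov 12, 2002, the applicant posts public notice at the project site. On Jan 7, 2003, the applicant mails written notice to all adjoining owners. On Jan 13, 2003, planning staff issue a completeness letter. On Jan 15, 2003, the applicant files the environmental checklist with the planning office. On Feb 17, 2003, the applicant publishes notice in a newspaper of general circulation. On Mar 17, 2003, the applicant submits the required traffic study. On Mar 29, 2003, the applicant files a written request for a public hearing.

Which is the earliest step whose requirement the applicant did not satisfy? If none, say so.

Step 1 — 10 and 22 days from Sep 21, 2002 (when the application is submitted) are Oct 1, 2002 and Oct 13, 2002 respectively; done Oct 11, 2002, which is between those dates.
Step 2 — counting 50 days from Oct 11, 2002 (when the application fee is paid) gives a deadline of Nov 30, 2002; done Nov 12, 2002 — timely.
Step 3 — counting 90 days from Oct 11, 2002 (when the application fee is paid) gives a deadline of Jan 9, 2003; done Jan 7, 2003 — timely.
Step 4 — must wait 7 days from Jan 7, 2003 (when notice is mailed to adjoining owners), so not before Jan 14, 2003; Jan 15, 2003 is on or after that date.
Step 5 — counting 40 days from Feb 14, 2003 (end of the 30-day objection period, which began when the environmental checklist is filed on Jan 15, 2003) gives a deadline of Mar 26, 2003; completed Feb 17, 2003, before the deadline.
Step 6 — counting 30 days from Feb 17, 2003 (when newspaper notice is published) gives a deadline of Mar 19, 2003; Mar 17, 2003 is within that limit.
Step 7 — counting 7 days from Mar 17, 2003 (when the traffic study is submitted) gives a deadline of Mar 24, 2003; Mar 29, 2003 misses that deadline by 5 days.
The procedure was therefore not followed at step 7.

Step 7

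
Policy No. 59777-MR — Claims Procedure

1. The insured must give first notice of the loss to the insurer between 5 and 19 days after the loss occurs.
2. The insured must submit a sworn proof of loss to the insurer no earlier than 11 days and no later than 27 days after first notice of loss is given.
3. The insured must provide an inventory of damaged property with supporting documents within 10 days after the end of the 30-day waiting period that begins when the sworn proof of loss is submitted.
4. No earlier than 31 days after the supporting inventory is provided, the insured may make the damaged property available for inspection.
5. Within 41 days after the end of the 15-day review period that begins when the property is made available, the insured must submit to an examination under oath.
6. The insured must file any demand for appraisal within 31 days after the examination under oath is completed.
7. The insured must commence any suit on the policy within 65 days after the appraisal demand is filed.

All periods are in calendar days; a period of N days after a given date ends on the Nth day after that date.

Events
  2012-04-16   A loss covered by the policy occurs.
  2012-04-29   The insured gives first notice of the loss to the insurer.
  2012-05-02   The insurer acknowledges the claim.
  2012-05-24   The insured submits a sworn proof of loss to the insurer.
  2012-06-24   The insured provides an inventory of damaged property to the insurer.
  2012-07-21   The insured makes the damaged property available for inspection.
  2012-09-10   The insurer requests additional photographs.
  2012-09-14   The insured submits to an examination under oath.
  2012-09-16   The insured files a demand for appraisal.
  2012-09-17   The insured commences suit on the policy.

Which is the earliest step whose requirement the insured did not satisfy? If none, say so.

(1) the permitted window runs from 2012-04-16 + 5 = 2012-04-21 to 2012-04-16 + 19 = 2012-05-05; done 2012-04-29, which is between those dates.
(2) the permitted window runs from 2012-04-29 + 11 = 2012-05-10 to 2012-04-29 + 27 = 2012-05-26; done 2012-05-24 — within the window.
(3) due by 2012-06-23 + 10 days = 2012-07-03; done 2012-06-24 — timely.
(4) permitted from 2012-06-24 + 31 days = 2012-07-25 onward; 2012-07-21 is 4 days before the earliest permitted date.
The analysis stops there.

Step 4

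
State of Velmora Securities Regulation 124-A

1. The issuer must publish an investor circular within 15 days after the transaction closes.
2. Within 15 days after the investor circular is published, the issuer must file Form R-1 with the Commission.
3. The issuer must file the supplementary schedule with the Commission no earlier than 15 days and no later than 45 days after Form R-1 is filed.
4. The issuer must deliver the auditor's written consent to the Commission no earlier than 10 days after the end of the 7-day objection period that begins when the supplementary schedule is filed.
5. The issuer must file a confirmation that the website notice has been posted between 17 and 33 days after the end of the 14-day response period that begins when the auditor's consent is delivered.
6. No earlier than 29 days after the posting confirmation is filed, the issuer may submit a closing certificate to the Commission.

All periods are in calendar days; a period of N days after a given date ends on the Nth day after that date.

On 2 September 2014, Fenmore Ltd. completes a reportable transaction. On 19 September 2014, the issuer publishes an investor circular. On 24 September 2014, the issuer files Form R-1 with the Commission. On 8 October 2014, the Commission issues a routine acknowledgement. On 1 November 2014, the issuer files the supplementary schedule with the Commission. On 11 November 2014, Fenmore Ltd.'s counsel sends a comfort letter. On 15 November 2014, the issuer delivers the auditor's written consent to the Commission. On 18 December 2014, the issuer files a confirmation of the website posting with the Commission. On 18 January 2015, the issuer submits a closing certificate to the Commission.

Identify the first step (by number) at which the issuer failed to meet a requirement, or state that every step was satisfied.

Step 1

Step 1 — counting 15 days from 2 September 2014 (when the transaction closes) gives a deadline of 17 September 2014; not done until 19 September 2014, 2 days after the deadline.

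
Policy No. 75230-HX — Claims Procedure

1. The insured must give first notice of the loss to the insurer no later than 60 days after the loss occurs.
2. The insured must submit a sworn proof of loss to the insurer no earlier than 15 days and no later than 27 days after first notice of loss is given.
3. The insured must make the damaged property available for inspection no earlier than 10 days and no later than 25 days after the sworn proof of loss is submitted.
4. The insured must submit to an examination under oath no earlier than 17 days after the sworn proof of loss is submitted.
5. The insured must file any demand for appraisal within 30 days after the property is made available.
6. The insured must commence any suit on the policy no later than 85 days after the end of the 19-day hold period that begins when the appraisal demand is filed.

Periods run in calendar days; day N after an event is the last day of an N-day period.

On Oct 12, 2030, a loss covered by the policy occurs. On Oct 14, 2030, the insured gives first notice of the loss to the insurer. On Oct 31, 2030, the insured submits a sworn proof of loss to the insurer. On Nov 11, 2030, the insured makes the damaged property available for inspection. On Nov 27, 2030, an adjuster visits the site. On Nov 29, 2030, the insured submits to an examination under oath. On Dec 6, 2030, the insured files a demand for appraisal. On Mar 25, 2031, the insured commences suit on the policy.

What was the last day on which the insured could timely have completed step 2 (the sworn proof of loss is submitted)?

Nov 10, 2030

Step 2 runs from Oct 14, 2030, when first notice of loss is given. The window is 15–27 days after Oct 14, 2030; it closes on Nov 10, 2030.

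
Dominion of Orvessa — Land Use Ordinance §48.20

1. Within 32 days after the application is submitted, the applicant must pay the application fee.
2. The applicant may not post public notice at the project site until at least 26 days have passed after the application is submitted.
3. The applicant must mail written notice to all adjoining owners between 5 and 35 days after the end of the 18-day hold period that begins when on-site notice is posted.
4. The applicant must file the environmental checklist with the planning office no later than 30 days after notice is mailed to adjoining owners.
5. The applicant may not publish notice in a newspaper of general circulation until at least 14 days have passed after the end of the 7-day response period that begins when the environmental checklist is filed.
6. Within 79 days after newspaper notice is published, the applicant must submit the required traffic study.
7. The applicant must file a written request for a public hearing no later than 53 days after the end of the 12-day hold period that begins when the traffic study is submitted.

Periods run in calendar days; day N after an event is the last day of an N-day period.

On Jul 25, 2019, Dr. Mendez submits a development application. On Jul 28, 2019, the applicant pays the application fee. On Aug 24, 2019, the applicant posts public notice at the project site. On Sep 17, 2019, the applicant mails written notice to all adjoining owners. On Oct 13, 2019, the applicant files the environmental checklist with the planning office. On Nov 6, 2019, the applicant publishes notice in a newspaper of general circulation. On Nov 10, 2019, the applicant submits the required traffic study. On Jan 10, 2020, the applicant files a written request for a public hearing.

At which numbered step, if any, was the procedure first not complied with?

None — every step was satisfied

Step 1 — counting 32 days from Jul 25, 2019 (when the application is submitted) gives a deadline of Aug 26, 2019; Jul 28, 2019 is within that limit.
Step 2 — must wait 26 days from Jul 25, 2019 (when the application is submitted), so not before Aug 20, 2019; Aug 24, 2019 is on or after that date.
Step 3 — 5 and 35 days from Sep 11, 2019 (end of the 18-day hold period, which began when on-site notice is posted on Aug 24, 2019) are Sep 16, 2019 and Oct 16, 2019 respectively; done Sep 17, 2019, which is between those dates.
Step 4 — counting 30 days from Sep 17, 2019 (when notice is mailed to adjoining owners) gives a deadline of Oct 17, 2019; done Oct 13, 2019 — timely.
Step 5 — must wait 14 days from Oct 20, 2019 (end of the 7-day response period, which began when the environmental checklist is filed on Oct 13, 2019), so not before Nov 3, 2019; Nov 6, 2019 is on or after that date.
Step 6 — counting 79 days from Nov 6, 2019 (when newspaper notice is published) gives a deadline of Jan 24, 2020; Nov 10, 2019 is within that limit.
Step 7 — counting 53 days from Nov 22, 2019 (end of the 12-day hold period, which began when the traffic study is submitted on Nov 10, 2019) gives a deadline of Jan 14, 2020; completed Jan 10, 2020, before the deadline.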